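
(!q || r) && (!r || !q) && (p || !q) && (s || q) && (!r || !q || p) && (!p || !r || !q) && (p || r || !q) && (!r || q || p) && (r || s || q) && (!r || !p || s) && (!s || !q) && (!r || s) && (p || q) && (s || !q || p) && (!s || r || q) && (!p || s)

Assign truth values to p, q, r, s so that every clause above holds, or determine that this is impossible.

Branch on q: set q = false.
Unit clause (s) forces s = true.
Unit clause (p) forces p = true.
Unit clause (r) forces r = true.
This assignment satisfies each clause.

p: true,  q: false,  r: true,  s: true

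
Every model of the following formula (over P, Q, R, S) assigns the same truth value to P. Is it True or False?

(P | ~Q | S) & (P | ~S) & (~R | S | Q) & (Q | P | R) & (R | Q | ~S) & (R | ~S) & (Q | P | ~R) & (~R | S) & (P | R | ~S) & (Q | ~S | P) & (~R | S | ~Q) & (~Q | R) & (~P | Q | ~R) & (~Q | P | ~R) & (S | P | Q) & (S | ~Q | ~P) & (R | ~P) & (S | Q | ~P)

True

Suppose P = 0.
The clause (~S) is unit, so S = 0.
The clause (~Q) is unit, so Q = 0.
That conflicts with the unit clause (Q).
So every satisfying assignment has P = True.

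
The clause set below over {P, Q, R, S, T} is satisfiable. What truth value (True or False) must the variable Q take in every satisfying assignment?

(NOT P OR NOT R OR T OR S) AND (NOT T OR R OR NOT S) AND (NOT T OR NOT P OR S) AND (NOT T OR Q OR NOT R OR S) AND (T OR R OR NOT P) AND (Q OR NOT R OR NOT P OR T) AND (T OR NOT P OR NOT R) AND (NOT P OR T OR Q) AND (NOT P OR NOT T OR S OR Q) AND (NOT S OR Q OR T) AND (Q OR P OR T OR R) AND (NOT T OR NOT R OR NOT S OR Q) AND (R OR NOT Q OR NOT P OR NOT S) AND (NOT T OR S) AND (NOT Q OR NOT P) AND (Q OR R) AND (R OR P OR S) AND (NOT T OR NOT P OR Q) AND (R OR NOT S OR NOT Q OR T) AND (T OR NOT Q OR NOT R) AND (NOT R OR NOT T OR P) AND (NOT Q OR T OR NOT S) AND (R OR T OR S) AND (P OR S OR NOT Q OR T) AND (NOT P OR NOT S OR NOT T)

False

Suppose Q = true.
(NOT P) alone gives P = false.
Branch on T: set T = false.
(NOT R) alone gives R = false.
(S) alone gives S = true.
That conflicts with the unit clause (NOT S).
Undo T and try T = true.
(S) alone gives S = true.
(R) alone gives R = true.
That conflicts with the unit clause (NOT R).
Neither T = true nor T = false works.
So every satisfying assignment has Q = False.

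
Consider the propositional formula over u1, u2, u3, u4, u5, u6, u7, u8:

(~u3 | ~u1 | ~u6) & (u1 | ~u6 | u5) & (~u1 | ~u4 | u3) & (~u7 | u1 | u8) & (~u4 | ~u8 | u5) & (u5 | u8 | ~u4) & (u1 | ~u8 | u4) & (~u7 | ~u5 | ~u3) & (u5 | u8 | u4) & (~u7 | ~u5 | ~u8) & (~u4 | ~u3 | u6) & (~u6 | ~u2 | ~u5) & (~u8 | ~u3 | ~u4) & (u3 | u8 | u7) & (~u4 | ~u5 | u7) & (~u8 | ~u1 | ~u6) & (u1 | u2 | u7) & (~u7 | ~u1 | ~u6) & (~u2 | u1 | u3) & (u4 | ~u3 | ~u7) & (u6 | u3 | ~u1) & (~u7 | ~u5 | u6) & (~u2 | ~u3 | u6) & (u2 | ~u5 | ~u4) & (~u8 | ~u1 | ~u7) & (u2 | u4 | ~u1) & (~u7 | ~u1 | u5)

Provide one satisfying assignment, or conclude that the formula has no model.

UNSATISFIABLE

Branch on u3: set u3 = 0.
Branch on u1: set u1 = 0.
The clause (~u2) is unit, so u2 = 0.
The clause (u7) is unit, so u7 = 1.
The clause (u8) is unit, so u8 = 1.
The clause (u4) is unit, so u4 = 1.
The clause (u5) is unit, so u5 = 1.
That conflicts with the unit clause (~u5).
Undo u1 and try u1 = 1.
The clause (~u4) is unit, so u4 = 0.
The clause (u6) is unit, so u6 = 1.
The clause (~u8) is unit, so u8 = 0.
The clause (u5) is unit, so u5 = 1.
The clause (~u2) is unit, so u2 = 0.
That conflicts with the unit clause (u2).
Neither u1 = 1 nor u1 = 0 works.
Undo u3 and try u3 = 1.
Branch on u1: set u1 = 0.
Branch on u6: set u6 = 0.
The clause (~u4) is unit, so u4 = 0.
The clause (~u8) is unit, so u8 = 0.
The clause (~u7) is unit, so u7 = 0.
The clause (u5) is unit, so u5 = 1.
The clause (u2) is unit, so u2 = 1.
That conflicts with the unit clause (~u2).
Undo u6 and try u6 = 1.
The clause (u5) is unit, so u5 = 1.
The clause (~u7) is unit, so u7 = 0.
The clause (~u2) is unit, so u2 = 0.
That conflicts with the unit clause (u2).
Neither u6 = 1 nor u6 = 0 works.
Undo u1 and try u1 = 1.
The clause (~u6) is unit, so u6 = 0.
The clause (~u4) is unit, so u4 = 0.
The clause (~u7) is unit, so u7 = 0.
The clause (~u2) is unit, so u2 = 0.
That conflicts with the unit clause (u2).
Neither u1 = 1 nor u1 = 0 works.
Neither u3 = 1 nor u3 = 0 works.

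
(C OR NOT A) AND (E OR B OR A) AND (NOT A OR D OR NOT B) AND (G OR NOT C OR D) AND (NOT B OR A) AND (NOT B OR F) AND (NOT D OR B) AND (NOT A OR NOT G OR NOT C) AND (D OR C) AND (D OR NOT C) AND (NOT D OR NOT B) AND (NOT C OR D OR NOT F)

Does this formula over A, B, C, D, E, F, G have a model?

Branch on C: set C = true.
The clause (D) is unit, so D = true.
The clause (B) is unit, so B = true.
That conflicts with the unit clause (NOT B).
Backtrack on C: now try C = false.
The clause (NOT A) is unit, so A = false.
The clause (NOT B) is unit, so B = false.
The clause (E) is unit, so E = true.
The clause (NOT D) is unit, so D = false.
That conflicts with the unit clause (D).
Either choice for C ends in contradiction.
No assignment satisfies every clause.

No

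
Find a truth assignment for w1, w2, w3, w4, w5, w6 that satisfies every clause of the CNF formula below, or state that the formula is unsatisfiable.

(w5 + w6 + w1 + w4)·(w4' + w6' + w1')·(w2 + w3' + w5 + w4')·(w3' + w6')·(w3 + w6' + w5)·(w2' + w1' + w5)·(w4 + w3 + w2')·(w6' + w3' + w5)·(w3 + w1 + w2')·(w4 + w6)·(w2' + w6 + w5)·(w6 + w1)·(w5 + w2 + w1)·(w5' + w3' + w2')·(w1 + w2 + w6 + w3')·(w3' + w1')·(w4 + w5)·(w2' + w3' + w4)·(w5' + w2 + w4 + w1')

w1=1, w2=0, w3=0, w4=1, w5=1, w6=0

Suppose w3 = 0.
Suppose w6 = 0.
The clause (w4) is unit, so w4 = 1.
The clause (w1) is unit, so w1 = 1.
Suppose w2 = 0.
All clauses hold; w5 can take either value.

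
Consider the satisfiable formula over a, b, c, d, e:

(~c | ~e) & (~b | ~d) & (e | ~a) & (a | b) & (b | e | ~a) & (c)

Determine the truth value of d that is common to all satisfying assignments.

False

Suppose d = 1.
Unit clause (~b) forces b = 0.
Unit clause (a) forces a = 1.
Unit clause (e) forces e = 1.
Unit clause (~c) forces c = 0.
But (c) is also a unit clause — contradiction.
So every satisfying assignment has d = False.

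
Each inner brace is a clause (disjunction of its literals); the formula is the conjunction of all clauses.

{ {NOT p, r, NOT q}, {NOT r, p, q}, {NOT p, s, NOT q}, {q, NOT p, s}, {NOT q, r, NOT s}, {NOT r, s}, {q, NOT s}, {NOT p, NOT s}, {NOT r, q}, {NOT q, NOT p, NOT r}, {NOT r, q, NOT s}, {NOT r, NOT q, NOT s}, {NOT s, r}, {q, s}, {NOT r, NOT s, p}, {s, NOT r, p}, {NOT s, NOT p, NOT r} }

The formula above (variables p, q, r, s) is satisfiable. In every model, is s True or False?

Suppose s = true.
From the singleton clause (q), q = true.
From the singleton clause (r), r = true.
But (NOT r) is also a unit clause — contradiction.
So every satisfying assignment has s = False.

False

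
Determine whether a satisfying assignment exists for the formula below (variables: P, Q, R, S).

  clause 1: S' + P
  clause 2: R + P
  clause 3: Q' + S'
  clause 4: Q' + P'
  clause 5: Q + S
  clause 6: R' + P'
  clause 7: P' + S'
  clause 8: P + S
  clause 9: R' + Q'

Case S = 0:
The clause (Q) is unit, so Q = 1.
The clause (P') is unit, so P = 0.
That conflicts with the unit clause (P).
Backtrack on S: now try S = 1.
The clause (P) is unit, so P = 1.
That conflicts with the unit clause (P').
Both values of S lead to a conflict.
No assignment satisfies every clause.

No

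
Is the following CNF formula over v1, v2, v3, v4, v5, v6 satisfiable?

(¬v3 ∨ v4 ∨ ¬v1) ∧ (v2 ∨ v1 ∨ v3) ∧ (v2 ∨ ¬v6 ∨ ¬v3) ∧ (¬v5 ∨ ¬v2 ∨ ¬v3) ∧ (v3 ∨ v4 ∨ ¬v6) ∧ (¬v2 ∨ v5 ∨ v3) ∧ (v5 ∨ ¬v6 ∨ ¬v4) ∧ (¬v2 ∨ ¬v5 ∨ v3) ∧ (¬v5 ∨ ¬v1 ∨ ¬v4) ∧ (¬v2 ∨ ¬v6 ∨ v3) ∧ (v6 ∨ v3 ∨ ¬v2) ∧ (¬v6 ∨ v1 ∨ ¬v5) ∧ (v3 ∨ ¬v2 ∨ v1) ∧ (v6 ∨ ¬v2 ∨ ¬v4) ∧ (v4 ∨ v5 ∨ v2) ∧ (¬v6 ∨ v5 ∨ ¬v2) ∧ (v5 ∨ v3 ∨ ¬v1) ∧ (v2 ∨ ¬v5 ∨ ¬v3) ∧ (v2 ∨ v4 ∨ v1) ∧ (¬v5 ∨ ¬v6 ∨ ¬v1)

Satisfiable

Case v3 = True:
Case v4 = True:
Case v2 = False:
From the singleton clause (¬v6), v6 = False.
From the singleton clause (¬v5), v5 = False.
All clauses hold; v1 can take either value.
A satisfying assignment: v1=True; v2=False; v3=True; v4=True; v5=False; v6=False.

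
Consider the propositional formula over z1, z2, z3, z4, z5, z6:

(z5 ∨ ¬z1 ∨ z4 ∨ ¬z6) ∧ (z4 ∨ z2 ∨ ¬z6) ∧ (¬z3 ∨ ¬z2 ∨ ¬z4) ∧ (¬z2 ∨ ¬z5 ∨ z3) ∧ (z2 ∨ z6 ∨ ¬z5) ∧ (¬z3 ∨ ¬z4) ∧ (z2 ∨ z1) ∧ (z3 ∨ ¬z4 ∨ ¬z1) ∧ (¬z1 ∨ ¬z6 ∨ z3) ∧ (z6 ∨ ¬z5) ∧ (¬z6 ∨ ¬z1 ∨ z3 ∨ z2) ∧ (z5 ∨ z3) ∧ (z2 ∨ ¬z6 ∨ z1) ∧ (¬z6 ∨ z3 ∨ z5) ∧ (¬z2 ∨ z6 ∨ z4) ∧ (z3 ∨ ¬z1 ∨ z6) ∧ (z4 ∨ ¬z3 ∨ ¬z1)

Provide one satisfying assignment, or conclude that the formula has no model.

Branch on z3: set z3 = True.
The clause (¬z4) is unit, so z4 = False.
The clause (¬z1) is unit, so z1 = False.
The clause (z2) is unit, so z2 = True.
The clause (z6) is unit, so z6 = True.
All clauses hold; z5 can take either value.

z1: False; z2: True; z3: True; z4: False; z5: True; z6: True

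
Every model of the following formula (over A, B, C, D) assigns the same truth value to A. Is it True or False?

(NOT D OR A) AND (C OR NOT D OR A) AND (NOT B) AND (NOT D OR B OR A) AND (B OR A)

Suppose A = false.
(NOT D) alone gives D = false.
(NOT B) alone gives B = false.
But (B) is also a unit clause — contradiction.
So every satisfying assignment has A = True.

True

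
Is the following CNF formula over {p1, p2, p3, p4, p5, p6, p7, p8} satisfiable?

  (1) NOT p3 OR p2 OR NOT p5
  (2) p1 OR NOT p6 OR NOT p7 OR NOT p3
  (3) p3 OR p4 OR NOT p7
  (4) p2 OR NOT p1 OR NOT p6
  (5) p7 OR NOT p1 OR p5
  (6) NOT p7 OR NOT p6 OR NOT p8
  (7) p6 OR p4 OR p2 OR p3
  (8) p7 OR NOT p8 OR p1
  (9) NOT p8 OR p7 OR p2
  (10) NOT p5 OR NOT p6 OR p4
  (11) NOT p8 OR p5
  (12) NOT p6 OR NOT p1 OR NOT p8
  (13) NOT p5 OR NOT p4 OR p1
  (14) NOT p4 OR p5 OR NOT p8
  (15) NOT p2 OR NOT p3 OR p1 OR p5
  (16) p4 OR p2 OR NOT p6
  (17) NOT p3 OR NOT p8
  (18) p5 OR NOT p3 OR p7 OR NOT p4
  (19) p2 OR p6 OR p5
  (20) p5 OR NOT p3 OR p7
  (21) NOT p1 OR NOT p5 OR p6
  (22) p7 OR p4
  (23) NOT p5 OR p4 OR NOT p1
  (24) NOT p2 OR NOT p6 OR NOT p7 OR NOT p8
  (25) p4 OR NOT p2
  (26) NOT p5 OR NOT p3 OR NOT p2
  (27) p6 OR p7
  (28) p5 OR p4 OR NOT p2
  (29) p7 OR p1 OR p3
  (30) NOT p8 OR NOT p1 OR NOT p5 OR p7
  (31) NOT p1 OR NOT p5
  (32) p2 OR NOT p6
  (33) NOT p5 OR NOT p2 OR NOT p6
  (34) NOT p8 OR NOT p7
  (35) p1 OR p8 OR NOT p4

Suppose p8 = false.
Suppose p7 = true.
Suppose p3 = true.
Suppose p2 = true.
Unit clause (p4) forces p4 = true.
Unit clause (NOT p5) forces p5 = false.
Unit clause (p1) forces p1 = true.
All clauses hold; p6 can take either value.
A satisfying assignment: p1 ↦ true; p2 ↦ true; p3 ↦ true; p4 ↦ true; p5 ↦ false; p6 ↦ false; p7 ↦ true; p8 ↦ false.

Satisfiable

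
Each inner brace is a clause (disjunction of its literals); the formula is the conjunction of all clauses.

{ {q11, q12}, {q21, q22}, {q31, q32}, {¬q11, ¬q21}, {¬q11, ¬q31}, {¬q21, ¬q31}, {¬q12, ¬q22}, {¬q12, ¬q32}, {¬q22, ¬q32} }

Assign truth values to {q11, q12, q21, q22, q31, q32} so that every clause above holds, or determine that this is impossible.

Branch on q11: set q11 = True.
Unit clause (¬q21) forces q21 = False.
Unit clause (q22) forces q22 = True.
Unit clause (¬q31) forces q31 = False.
Unit clause (q32) forces q32 = True.
Now (¬q32) is unsatisfied and unit — conflict.
That branch fails; take q11 = False instead.
Unit clause (q12) forces q12 = True.
Unit clause (¬q22) forces q22 = False.
Unit clause (q21) forces q21 = True.
Unit clause (¬q31) forces q31 = False.
Unit clause (q32) forces q32 = True.
Now (¬q32) is unsatisfied and unit — conflict.
Either choice for q11 ends in contradiction.

UNSATISFIABLE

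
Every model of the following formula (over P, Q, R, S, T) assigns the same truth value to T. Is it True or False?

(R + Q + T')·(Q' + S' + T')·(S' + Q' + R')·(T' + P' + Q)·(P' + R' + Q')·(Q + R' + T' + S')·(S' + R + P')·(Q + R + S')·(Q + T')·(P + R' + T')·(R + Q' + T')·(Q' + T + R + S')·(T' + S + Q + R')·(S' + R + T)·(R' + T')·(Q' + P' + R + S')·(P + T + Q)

Suppose T = 1.
(Q) alone gives Q = 1.
(S') alone gives S = 0.
(R) alone gives R = 1.
But (R') is also a unit clause — contradiction.
So every satisfying assignment has T = False.

False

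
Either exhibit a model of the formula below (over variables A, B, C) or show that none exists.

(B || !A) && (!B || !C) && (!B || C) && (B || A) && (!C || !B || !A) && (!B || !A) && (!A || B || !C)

UNSATISFIABLE

Try B = true.
The clause (!C) is unit, so C = false.
Now (C) is unsatisfied and unit — conflict.
Backtrack on B: now try B = false.
The clause (!A) is unit, so A = false.
Now (A) is unsatisfied and unit — conflict.
Neither B = true nor B = false works.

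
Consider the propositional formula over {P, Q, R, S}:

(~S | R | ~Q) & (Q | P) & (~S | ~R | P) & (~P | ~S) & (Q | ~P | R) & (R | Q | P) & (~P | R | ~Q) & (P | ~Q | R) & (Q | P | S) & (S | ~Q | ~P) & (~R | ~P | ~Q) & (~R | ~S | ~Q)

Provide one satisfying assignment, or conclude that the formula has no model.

Branch on Q: set Q = 0.
Unit clause (P) forces P = 1.
Unit clause (~S) forces S = 0.
Unit clause (R) forces R = 1.
This assignment satisfies each clause.

P: 1,  Q: 0,  R: 1,  S: 0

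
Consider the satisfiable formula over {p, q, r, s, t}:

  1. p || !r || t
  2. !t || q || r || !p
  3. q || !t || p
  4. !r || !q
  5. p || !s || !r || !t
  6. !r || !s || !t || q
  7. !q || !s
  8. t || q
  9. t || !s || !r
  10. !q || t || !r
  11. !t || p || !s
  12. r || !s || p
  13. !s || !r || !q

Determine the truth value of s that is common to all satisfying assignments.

False

Suppose s = true.
Unit clause (!q) forces q = false.
Unit clause (t) forces t = true.
Unit clause (p) forces p = true.
Unit clause (r) forces r = true.
But (!r) is also a unit clause — contradiction.
So every satisfying assignment has s = False.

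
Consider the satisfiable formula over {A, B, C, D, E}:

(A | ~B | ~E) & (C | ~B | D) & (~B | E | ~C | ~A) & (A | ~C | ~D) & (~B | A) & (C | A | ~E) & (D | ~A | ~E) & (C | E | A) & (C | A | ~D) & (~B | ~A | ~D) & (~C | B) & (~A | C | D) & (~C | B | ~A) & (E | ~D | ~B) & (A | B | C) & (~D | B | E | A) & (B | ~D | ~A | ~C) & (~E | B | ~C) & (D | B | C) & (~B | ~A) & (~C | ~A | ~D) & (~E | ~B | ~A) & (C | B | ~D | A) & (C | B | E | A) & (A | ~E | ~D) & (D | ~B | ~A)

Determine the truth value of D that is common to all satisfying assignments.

True

Suppose D = 0.
Suppose C = 1.
(B) alone gives B = 1.
(A) alone gives A = 1.
Now (~A) is unsatisfied and unit — conflict.
Backtrack on C: now try C = 0.
(~B) alone gives B = 0.
Now (B) is unsatisfied and unit — conflict.
Neither C = 1 nor C = 0 works.
So every satisfying assignment has D = True.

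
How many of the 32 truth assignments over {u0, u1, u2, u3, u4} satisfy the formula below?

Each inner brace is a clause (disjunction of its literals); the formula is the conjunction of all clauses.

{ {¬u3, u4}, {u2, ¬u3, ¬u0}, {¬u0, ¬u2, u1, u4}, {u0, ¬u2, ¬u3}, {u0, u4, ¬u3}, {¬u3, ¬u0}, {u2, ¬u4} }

11

There are 2^5 = 32 truth assignments over (u0, u1, u2, u3, u4).
Split on u3. With u3 = True, the clauses containing u3 are satisfied and ¬u3 drops from the rest; 0 of the 2^4 = 16 assignments to the other variables satisfy what remains.
With u3 = False, by the same count on the reduced clause set, 11 assignments work.
Total: 0 + 11 = 11.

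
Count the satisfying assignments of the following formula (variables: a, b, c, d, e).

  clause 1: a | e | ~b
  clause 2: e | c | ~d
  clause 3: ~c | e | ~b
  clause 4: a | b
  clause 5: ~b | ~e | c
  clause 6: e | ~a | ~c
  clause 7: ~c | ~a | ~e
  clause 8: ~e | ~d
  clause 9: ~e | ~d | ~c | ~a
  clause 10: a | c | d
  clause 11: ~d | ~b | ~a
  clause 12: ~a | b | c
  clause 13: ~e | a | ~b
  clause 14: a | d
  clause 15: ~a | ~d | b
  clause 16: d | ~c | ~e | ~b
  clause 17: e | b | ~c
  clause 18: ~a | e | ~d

There are 2^5 = 32 truth assignments over (a, b, c, d, e).
Split on d. With d = 1, the clauses containing d are satisfied and ~d drops from the rest; 0 of the 2^4 = 16 assignments to the other variables satisfy what remains.
With d = 0, by the same count on the reduced clause set, 1 assignment works.
(One model: a=T, b=T, c=F, d=F, e=F.)
Total: 0 + 1 = 1.

1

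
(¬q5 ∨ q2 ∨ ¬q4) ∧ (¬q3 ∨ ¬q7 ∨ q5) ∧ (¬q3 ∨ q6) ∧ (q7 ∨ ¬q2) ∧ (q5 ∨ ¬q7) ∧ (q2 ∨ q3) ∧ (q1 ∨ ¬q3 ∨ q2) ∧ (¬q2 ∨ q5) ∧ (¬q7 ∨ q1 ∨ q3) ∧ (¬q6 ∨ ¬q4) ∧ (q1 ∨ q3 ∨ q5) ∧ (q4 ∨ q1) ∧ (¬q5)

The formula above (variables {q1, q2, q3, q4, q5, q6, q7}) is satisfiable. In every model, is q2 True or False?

Suppose q2 = True.
From the singleton clause (q7), q7 = True.
From the singleton clause (q5), q5 = True.
But (¬q5) is also a unit clause — contradiction.
So every satisfying assignment has q2 = False.

False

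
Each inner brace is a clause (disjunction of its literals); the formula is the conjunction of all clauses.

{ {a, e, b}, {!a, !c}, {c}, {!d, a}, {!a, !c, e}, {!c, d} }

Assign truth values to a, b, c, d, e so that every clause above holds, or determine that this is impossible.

UNSATISFIABLE

The clause (c) is unit, so c = true.
The clause (!a) is unit, so a = false.
The clause (!d) is unit, so d = false.
That conflicts with the unit clause (d).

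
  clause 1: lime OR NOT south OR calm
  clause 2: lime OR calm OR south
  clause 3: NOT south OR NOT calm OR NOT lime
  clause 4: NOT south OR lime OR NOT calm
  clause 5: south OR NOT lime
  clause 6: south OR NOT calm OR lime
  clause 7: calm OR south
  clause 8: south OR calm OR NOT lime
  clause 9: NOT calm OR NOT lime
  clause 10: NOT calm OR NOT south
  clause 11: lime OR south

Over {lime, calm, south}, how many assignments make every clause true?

There are 2^3 = 8 truth assignments over (lime, calm, south).
Split on lime. With lime = true, the clauses containing lime are satisfied and NOT lime drops from the rest; 1 of the 2^2 = 4 assignments to the other variables satisfy what remains.
With lime = false, by the same count on the reduced clause set, 0 assignments work.
(One model: lime=T, calm=F, south=T.)
Total: 1 + 0 = 1.

1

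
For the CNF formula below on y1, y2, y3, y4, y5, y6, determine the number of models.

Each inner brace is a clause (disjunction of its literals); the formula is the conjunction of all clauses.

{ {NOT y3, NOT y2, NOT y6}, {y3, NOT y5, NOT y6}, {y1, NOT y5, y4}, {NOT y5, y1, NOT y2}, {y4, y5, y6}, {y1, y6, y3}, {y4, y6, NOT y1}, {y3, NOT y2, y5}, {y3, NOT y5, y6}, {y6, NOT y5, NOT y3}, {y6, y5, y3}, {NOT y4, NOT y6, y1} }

There are 2^6 = 64 truth assignments over (y1, y2, y3, y4, y5, y6).
Split on y1. With y1 = true, the clauses containing y1 are satisfied and NOT y1 drops from the rest; 8 of the 2^5 = 32 assignments to the other variables satisfy what remains.
With y1 = false, by the same count on the reduced clause set, 4 assignments work.
(One model: y1=F, y2=F, y3=F, y4=F, y5=F, y6=T.)
Total: 8 + 4 = 12.

12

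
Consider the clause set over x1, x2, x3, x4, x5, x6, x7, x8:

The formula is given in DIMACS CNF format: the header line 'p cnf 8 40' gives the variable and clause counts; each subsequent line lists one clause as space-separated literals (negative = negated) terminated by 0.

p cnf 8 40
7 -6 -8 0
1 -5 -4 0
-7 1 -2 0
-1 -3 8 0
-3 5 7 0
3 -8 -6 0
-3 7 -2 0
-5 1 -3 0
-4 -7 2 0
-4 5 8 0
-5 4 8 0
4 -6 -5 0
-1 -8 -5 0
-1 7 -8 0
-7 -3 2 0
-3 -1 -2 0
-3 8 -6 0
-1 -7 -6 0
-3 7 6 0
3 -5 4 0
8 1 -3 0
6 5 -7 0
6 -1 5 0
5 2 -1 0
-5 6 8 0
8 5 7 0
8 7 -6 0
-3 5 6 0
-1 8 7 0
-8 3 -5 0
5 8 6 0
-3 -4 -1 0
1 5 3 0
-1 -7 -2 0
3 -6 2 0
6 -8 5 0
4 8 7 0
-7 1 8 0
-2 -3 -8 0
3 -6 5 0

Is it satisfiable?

No

Case x7 = True:
Case x1 = True:
Unit clause (¬x6) forces x6 = False.
Unit clause (x5) forces x5 = True.
Unit clause (¬x8) forces x8 = False.
But (x8) is also a unit clause — contradiction.
That branch fails; take x1 = False instead.
Unit clause (¬x2) forces x2 = False.
Unit clause (¬x4) forces x4 = False.
Unit clause (¬x3) forces x3 = False.
Unit clause (¬x5) forces x5 = False.
But (x5) is also a unit clause — contradiction.
Neither x1 = True nor x1 = False works.
That branch fails; take x7 = False instead.
Case x6 = False:
Unit clause (¬x3) forces x3 = False.
Case x1 = False:
Unit clause (x5) forces x5 = True.
Unit clause (¬x4) forces x4 = False.
But (x4) is also a unit clause — contradiction.
That branch fails; take x1 = True instead.
Unit clause (¬x8) forces x8 = False.
But (x8) is also a unit clause — contradiction.
Neither x1 = True nor x1 = False works.
That branch fails; take x6 = True instead.
Unit clause (¬x8) forces x8 = False.
But (x8) is also a unit clause — contradiction.
Neither x6 = True nor x6 = False works.
Neither x7 = True nor x7 = False works.
No assignment satisfies every clause.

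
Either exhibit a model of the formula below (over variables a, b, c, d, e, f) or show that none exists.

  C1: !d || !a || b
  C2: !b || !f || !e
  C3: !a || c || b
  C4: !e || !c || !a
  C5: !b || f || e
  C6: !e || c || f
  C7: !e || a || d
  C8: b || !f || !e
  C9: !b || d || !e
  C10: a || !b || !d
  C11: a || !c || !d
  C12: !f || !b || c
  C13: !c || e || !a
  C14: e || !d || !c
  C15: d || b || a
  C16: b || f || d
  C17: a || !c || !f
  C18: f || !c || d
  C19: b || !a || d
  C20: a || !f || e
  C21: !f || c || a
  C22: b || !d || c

UNSATISFIABLE

Case d = false:
Case e = false:
Case b = false:
The clause (a) is unit, so a = true.
That conflicts with the unit clause (!a).
That branch fails; take b = true instead.
The clause (f) is unit, so f = true.
The clause (c) is unit, so c = true.
The clause (!a) is unit, so a = false.
That conflicts with the unit clause (a).
Both values of b lead to a conflict.
That branch fails; take e = true instead.
The clause (a) is unit, so a = true.
The clause (!c) is unit, so c = false.
The clause (b) is unit, so b = true.
That conflicts with the unit clause (!b).
Both values of e lead to a conflict.
That branch fails; take d = true instead.
Case a = false:
The clause (!b) is unit, so b = false.
The clause (!c) is unit, so c = false.
That conflicts with the unit clause (c).
That branch fails; take a = true instead.
The clause (b) is unit, so b = true.
Case f = false:
The clause (e) is unit, so e = true.
The clause (!c) is unit, so c = false.
That conflicts with the unit clause (c).
That branch fails; take f = true instead.
The clause (!e) is unit, so e = false.
The clause (c) is unit, so c = true.
That conflicts with the unit clause (!c).
Both values of f lead to a conflict.
Both values of a lead to a conflict.
Both values of d lead to a conflict.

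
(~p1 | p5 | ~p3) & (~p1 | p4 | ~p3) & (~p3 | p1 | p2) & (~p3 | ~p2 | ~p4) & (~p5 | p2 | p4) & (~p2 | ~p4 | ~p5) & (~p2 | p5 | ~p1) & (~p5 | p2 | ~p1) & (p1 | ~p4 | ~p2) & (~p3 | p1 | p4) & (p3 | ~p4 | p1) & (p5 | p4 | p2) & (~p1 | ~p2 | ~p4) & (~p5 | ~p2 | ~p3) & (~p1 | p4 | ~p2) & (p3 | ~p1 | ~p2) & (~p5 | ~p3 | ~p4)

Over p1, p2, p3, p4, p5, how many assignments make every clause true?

There are 2^5 = 32 truth assignments over (p1, p2, p3, p4, p5).
Split on p4. With p4 = 1, the clauses containing p4 are satisfied and ~p4 drops from the rest; 1 of the 2^4 = 16 assignments to the other variables satisfy what remains.
With p4 = 0, by the same count on the reduced clause set, 2 assignments work.
(One model: p1=F, p2=T, p3=F, p4=F, p5=F.)
Total: 1 + 2 = 3.

3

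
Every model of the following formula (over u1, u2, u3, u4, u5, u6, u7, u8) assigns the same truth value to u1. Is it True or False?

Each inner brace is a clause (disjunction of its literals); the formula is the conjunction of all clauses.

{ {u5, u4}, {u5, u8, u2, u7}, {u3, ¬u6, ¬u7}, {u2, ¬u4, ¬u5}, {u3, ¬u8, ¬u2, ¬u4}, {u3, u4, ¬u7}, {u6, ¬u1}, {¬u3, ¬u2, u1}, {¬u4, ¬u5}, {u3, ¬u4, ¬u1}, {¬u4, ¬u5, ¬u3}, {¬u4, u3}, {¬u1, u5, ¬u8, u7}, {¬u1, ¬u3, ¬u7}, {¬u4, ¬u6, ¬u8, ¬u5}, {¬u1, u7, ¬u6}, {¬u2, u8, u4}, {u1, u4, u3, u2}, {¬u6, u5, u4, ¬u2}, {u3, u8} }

False

Suppose u1 = True.
The clause (u6) is unit, so u6 = True.
The clause (u7) is unit, so u7 = True.
The clause (u3) is unit, so u3 = True.
But (¬u3) is also a unit clause — contradiction.
So every satisfying assignment has u1 = False.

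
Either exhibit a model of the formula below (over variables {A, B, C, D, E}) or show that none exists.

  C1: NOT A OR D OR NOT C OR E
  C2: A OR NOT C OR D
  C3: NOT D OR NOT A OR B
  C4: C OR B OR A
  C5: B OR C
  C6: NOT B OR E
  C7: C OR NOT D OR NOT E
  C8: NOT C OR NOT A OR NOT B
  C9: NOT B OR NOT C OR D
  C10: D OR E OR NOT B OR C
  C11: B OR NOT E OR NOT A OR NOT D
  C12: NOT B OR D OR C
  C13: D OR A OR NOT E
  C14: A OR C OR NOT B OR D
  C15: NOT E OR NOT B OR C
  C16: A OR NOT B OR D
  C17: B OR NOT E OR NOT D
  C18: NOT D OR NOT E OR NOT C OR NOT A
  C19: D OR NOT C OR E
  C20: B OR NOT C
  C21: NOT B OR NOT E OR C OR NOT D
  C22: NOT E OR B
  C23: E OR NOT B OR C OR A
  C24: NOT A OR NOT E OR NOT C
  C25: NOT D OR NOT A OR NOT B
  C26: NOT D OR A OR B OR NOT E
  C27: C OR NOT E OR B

Branch on B: set B = true.
(E) alone gives E = true.
(C) alone gives C = true.
(NOT A) alone gives A = false.
(D) alone gives D = true.
Every clause now holds.

A=false,  B=true,  C=true,  D=true,  E=true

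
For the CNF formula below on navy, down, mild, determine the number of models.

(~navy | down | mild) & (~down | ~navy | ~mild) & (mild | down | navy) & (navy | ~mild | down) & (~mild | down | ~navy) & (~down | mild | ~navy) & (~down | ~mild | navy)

1

There are 2^3 = 8 truth assignments over (navy, down, mild).
Check each against the 7 clauses (columns in the order navy, down, mild):
  F F F  ✗ fails (mild | down | navy)
  F F T  ✗ fails (navy | ~mild | down)
  F T F  ✓ satisfies all
  F T T  ✗ fails (~down | ~mild | navy)
  T F F  ✗ fails (~navy | down | mild)
  T F T  ✗ fails (~mild | down | ~navy)
  T T F  ✗ fails (~down | mild | ~navy)
  T T T  ✗ fails (~down | ~navy | ~mild)
1 of the 8 rows is a model.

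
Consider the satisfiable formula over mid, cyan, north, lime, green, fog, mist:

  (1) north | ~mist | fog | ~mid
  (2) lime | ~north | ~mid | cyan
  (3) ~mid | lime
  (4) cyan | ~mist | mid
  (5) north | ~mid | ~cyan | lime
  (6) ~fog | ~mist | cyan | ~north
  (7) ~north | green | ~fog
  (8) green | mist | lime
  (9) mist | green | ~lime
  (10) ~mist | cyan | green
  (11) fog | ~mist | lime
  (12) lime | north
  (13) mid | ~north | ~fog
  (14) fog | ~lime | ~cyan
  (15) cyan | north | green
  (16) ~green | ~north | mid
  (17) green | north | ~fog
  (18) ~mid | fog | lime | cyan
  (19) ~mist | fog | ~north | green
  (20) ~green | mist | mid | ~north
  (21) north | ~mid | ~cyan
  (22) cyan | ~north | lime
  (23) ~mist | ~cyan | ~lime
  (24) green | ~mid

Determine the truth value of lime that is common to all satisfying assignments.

Suppose lime = 0.
The clause (~mid) is unit, so mid = 0.
The clause (north) is unit, so north = 1.
The clause (~fog) is unit, so fog = 0.
The clause (~mist) is unit, so mist = 0.
The clause (green) is unit, so green = 1.
Now (~green) is unsatisfied and unit — conflict.
So every satisfying assignment has lime = True.

True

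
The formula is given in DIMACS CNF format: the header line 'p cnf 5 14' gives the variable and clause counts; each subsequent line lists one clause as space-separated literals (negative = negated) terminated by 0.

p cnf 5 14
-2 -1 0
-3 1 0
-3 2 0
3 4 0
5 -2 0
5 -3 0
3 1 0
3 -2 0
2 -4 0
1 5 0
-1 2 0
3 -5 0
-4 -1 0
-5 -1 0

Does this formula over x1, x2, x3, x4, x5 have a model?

No

Suppose x2 = False.
The clause (¬x3) is unit, so x3 = False.
The clause (x4) is unit, so x4 = True.
Now (¬x4) is unsatisfied and unit — conflict.
Undo x2 and try x2 = True.
The clause (¬x1) is unit, so x1 = False.
The clause (¬x3) is unit, so x3 = False.
Now (x3) is unsatisfied and unit — conflict.
Neither x2 = True nor x2 = False works.
No assignment satisfies every clause.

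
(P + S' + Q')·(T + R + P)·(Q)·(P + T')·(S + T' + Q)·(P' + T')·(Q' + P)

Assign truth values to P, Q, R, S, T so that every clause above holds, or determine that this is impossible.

P: 1, Q: 1, R: 0, S: 0, T: 0

(Q) alone gives Q = 1.
(P) alone gives P = 1.
(T') alone gives T = 0.
All clauses hold; R, S can take either value.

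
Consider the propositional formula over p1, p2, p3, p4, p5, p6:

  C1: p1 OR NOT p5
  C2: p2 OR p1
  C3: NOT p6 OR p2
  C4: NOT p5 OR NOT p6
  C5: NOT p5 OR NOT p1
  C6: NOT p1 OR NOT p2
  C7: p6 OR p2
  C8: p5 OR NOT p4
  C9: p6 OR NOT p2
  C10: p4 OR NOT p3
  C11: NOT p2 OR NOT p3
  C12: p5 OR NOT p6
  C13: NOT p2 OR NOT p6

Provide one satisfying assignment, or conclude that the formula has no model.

UNSATISFIABLE

Try p1 = true.
Unit clause (NOT p5) forces p5 = false.
Unit clause (NOT p2) forces p2 = false.
Unit clause (NOT p6) forces p6 = false.
Now (p6) is unsatisfied and unit — conflict.
So p1 must be the other value — set p1 = false.
Unit clause (NOT p5) forces p5 = false.
Unit clause (p2) forces p2 = true.
Unit clause (NOT p4) forces p4 = false.
Unit clause (p6) forces p6 = true.
Now (NOT p6) is unsatisfied and unit — conflict.
Neither p1 = true nor p1 = false works.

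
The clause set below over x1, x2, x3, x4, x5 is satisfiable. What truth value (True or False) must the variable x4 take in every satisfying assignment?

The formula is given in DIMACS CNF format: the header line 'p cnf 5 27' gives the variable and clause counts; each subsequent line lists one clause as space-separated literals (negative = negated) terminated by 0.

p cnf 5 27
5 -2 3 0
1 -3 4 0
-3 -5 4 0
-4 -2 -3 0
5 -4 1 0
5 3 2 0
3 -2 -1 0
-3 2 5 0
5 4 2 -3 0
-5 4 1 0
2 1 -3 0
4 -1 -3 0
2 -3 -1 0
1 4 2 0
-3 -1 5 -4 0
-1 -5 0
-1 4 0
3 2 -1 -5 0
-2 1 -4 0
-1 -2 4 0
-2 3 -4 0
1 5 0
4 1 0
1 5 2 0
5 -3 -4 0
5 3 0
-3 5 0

Suppose x4 = False.
The clause (¬x1) is unit, so x1 = False.
That conflicts with the unit clause (x1).
So every satisfying assignment has x4 = True.

True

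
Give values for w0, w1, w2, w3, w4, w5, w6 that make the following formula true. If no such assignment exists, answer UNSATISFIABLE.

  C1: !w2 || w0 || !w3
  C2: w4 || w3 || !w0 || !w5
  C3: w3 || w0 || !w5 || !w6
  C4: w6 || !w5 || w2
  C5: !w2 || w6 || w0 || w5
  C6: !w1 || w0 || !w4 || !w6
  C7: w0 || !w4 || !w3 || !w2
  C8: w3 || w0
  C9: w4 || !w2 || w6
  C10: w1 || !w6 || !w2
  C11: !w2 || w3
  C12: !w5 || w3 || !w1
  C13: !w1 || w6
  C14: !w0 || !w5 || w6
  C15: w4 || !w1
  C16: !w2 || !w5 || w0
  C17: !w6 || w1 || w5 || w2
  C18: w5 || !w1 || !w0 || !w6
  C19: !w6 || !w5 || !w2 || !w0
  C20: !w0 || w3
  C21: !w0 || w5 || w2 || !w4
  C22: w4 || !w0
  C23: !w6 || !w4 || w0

Suppose w3 = true.
Suppose w2 = false.
Suppose w6 = false.
Unit clause (!w5) forces w5 = false.
Unit clause (!w1) forces w1 = false.
Suppose w0 = false.
Every clause is now satisfied; w4 is unconstrained.

w0 ↦ false,  w1 ↦ false,  w2 ↦ false,  w3 ↦ true,  w4 ↦ false,  w5 ↦ false,  w6 ↦ false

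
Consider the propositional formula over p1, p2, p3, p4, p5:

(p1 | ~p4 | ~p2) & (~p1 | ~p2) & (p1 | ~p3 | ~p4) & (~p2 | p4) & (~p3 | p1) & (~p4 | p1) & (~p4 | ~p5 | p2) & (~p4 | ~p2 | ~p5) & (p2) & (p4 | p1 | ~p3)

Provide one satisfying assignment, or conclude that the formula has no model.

The clause (p2) is unit, so p2 = 1.
The clause (~p1) is unit, so p1 = 0.
The clause (~p4) is unit, so p4 = 0.
That conflicts with the unit clause (p4).

UNSATISFIABLE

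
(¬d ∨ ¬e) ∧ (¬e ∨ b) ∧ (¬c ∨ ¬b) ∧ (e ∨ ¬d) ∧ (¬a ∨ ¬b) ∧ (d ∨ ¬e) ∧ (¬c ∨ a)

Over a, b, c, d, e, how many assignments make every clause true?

There are 2^5 = 32 truth assignments over (a, b, c, d, e).
Split on b. With b = True, the clauses containing b are satisfied and ¬b drops from the rest; 1 of the 2^4 = 16 assignments to the other variables satisfy what remains.
With b = False, by the same count on the reduced clause set, 3 assignments work.
(One model: a=F, b=F, c=F, d=F, e=F.)
Total: 1 + 3 = 4.

4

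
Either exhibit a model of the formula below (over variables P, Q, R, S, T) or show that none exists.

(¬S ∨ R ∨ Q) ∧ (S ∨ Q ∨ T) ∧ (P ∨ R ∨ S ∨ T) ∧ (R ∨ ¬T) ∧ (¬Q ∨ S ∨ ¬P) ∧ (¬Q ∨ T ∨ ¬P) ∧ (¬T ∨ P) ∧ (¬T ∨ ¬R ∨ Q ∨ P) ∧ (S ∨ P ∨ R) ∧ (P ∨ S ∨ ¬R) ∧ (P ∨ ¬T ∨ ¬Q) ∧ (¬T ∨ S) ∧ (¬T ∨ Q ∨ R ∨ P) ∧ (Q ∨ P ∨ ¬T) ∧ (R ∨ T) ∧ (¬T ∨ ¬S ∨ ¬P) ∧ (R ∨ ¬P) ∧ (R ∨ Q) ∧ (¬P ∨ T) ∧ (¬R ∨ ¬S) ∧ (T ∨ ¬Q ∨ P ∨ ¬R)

UNSATISFIABLE

Suppose R = True.
Unit clause (¬S) forces S = False.
Unit clause (P) forces P = True.
Unit clause (¬Q) forces Q = False.
Unit clause (T) forces T = True.
But (¬T) is also a unit clause — contradiction.
Undo R and try R = False.
Unit clause (¬T) forces T = False.
But (T) is also a unit clause — contradiction.
Either choice for R ends in contradiction.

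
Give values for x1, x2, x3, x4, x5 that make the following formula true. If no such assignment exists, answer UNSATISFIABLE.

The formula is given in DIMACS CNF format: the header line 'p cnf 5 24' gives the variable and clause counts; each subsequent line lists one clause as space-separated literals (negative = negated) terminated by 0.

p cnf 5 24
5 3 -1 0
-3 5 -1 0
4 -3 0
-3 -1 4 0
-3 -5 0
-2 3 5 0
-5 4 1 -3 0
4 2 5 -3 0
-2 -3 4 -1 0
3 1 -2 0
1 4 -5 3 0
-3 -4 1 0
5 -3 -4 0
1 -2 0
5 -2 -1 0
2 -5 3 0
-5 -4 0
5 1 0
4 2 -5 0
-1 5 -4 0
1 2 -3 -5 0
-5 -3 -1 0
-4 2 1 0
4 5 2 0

Try x4 = False.
The clause (¬x3) is unit, so x3 = False.
Try x5 = True.
The clause (x1) is unit, so x1 = True.
The clause (x2) is unit, so x2 = True.
Every clause now holds.

x1: True; x2: True; x3: False; x4: False; x5: True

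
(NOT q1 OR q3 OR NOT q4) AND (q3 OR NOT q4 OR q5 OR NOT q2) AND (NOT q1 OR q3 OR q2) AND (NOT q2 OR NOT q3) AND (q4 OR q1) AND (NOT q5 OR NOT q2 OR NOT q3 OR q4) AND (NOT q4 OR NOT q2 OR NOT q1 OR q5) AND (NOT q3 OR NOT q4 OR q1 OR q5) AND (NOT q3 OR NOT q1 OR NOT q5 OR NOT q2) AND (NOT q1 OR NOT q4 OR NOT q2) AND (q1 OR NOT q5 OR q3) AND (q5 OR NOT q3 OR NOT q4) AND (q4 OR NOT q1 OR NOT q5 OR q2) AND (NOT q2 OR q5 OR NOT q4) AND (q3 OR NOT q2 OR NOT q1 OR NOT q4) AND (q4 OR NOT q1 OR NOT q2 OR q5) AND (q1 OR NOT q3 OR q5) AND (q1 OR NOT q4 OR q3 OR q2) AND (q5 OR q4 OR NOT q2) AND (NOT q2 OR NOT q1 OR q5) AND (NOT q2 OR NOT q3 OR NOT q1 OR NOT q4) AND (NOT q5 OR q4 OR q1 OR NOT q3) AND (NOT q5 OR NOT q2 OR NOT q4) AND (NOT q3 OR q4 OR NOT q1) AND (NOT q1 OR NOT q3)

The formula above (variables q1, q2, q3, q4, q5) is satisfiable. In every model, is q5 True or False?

True

Suppose q5 = false.
Branch on q2: set q2 = false.
Branch on q1: set q1 = false.
The clause (q4) is unit, so q4 = true.
The clause (NOT q3) is unit, so q3 = false.
That conflicts with the unit clause (q3).
Undo q1 and try q1 = true.
The clause (q3) is unit, so q3 = true.
That conflicts with the unit clause (NOT q3).
Both values of q1 lead to a conflict.
Undo q2 and try q2 = true.
The clause (NOT q3) is unit, so q3 = false.
The clause (NOT q4) is unit, so q4 = false.
That conflicts with the unit clause (q4).
Both values of q2 lead to a conflict.
So every satisfying assignment has q5 = True.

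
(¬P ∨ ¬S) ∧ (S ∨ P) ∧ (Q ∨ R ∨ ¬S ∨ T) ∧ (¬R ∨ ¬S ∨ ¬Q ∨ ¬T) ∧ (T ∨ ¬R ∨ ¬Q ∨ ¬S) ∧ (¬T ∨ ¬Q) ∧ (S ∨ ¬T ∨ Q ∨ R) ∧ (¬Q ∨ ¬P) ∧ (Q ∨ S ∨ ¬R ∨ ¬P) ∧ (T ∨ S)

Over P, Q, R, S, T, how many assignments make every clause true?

4

There are 2^5 = 32 truth assignments over (P, Q, R, S, T).
Split on R. With R = True, the clauses containing R are satisfied and ¬R drops from the rest; 2 of the 2^4 = 16 assignments to the other variables satisfy what remains.
With R = False, by the same count on the reduced clause set, 2 assignments work.
(One model: P=F, Q=F, R=F, S=T, T=T.)
Total: 2 + 2 = 4.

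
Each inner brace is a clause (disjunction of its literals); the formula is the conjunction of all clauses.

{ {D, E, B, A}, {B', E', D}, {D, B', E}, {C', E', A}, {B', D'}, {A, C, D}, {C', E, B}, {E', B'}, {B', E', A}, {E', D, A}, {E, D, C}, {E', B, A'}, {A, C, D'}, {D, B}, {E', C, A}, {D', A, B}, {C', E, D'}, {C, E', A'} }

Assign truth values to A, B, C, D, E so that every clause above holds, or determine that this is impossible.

A ↦ 1,  B ↦ 0,  C ↦ 0,  D ↦ 1,  E ↦ 0

Try B = 0.
Unit clause (D) forces D = 1.
Unit clause (A) forces A = 1.
Unit clause (E') forces E = 0.
Unit clause (C') forces C = 0.
Every clause now holds.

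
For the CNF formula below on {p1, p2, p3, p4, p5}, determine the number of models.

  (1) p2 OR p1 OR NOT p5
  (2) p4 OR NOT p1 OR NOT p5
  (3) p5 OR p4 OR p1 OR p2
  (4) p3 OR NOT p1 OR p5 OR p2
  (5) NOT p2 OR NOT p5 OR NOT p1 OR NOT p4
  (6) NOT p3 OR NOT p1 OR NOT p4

15

There are 2^5 = 32 truth assignments over (p1, p2, p3, p4, p5).
Split on p3. With p3 = true, the clauses containing p3 are satisfied and NOT p3 drops from the rest; 7 of the 2^4 = 16 assignments to the other variables satisfy what remains.
With p3 = false, by the same count on the reduced clause set, 8 assignments work.
(One model: p1=F, p2=F, p3=F, p4=T, p5=F.)
Total: 7 + 8 = 15.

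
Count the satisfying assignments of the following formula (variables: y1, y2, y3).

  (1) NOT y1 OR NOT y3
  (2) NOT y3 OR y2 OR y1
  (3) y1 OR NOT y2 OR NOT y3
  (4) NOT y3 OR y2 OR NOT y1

There are 2^3 = 8 truth assignments over (y1, y2, y3).
Check each against the 4 clauses (columns in the order y1, y2, y3):
  F F F  ✓ satisfies all
  F F T  ✗ fails (NOT y3 OR y2 OR y1)
  F T F  ✓ satisfies all
  F T T  ✗ fails (y1 OR NOT y2 OR NOT y3)
  T F F  ✓ satisfies all
  T F T  ✗ fails (NOT y1 OR NOT y3)
  T T F  ✓ satisfies all
  T T T  ✗ fails (NOT y1 OR NOT y3)
4 of the 8 rows are models.

4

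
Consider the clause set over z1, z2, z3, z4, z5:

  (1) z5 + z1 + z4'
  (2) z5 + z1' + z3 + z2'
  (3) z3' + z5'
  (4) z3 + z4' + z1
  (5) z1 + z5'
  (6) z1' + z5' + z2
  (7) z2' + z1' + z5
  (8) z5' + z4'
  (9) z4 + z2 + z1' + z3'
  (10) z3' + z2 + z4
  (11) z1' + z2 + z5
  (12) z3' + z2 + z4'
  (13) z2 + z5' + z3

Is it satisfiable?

Case z3 = 0:
Case z4 = 0:
Case z1 = 1:
Case z5 = 1:
The clause (z2) is unit, so z2 = 1.
Every clause now holds.
A satisfying assignment: z1: 1; z2: 1; z3: 0; z4: 0; z5: 1.

Yes, satisfiable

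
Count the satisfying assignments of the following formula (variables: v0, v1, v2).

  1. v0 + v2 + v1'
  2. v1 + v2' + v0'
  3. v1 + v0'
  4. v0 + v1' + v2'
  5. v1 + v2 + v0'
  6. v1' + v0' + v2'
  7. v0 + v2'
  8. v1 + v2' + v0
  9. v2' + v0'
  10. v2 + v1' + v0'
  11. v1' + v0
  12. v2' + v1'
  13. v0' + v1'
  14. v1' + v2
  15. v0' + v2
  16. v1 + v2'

1

There are 2^3 = 8 truth assignments over (v0, v1, v2).
Check each against the 16 clauses (columns in the order v0, v1, v2):
  F F F  ✓ satisfies all
  F F T  ✗ fails (v0 + v2')
  F T F  ✗ fails (v0 + v2 + v1')
  F T T  ✗ fails (v0 + v1' + v2')
  T F F  ✗ fails (v1 + v0')
  T F T  ✗ fails (v1 + v2' + v0')
  T T F  ✗ fails (v2 + v1' + v0')
  T T T  ✗ fails (v1' + v0' + v2')
1 of the 8 rows is a model.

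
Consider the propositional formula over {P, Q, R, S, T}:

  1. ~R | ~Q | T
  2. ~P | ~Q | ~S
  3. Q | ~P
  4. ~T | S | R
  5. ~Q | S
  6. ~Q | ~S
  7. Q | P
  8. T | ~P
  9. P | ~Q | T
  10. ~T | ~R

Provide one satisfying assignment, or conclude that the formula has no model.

UNSATISFIABLE

Case Q = 1:
The clause (S) is unit, so S = 1.
That conflicts with the unit clause (~S).
Undo Q and try Q = 0.
The clause (~P) is unit, so P = 0.
That conflicts with the unit clause (P).
Neither Q = 1 nor Q = 0 works.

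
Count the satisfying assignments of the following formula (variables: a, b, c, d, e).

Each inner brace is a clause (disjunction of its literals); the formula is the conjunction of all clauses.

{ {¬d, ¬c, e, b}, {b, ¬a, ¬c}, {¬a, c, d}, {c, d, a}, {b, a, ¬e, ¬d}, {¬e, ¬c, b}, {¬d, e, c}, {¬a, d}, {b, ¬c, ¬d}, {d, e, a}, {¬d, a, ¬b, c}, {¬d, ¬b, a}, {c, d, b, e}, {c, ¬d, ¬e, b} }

There are 2^5 = 32 truth assignments over (a, b, c, d, e).
Split on b. With b = True, the clauses containing b are satisfied and ¬b drops from the rest; 4 of the 2^4 = 16 assignments to the other variables satisfy what remains.
With b = False, by the same count on the reduced clause set, 0 assignments work.
(One model: a=F, b=T, c=T, d=F, e=T.)
Total: 4 + 0 = 4.

4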